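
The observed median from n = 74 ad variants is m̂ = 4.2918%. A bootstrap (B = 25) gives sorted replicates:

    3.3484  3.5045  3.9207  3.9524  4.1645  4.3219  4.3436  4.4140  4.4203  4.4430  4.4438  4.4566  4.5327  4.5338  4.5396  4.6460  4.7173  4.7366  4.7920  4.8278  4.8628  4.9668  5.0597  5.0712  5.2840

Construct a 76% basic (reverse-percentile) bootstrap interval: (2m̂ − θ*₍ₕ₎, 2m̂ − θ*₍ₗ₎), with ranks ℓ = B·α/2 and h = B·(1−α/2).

(3.6168, 4.6629)

Percentile endpoints at ranks 3 and 22: θ*₍3₎ = 3.9207, θ*₍22₎ = 4.9668.
Basic interval reflects these around m̂:
  lower = 2 × 4.2918 − 4.9668 = 3.6168
  upper = 2 × 4.2918 − 3.9207 = 4.6629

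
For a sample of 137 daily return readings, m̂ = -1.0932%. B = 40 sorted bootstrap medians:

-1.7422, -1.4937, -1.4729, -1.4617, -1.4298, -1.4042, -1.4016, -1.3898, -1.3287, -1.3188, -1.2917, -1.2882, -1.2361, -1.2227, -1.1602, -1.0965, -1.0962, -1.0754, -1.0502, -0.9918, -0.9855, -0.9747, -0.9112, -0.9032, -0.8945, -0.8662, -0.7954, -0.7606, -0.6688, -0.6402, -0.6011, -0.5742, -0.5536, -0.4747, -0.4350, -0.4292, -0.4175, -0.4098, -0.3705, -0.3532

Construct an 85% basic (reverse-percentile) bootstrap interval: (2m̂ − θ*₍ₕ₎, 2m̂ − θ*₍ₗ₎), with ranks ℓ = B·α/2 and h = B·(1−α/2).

(-1.7689, -0.7135)

Percentile endpoints at ranks 3 and 37: θ*₍3₎ = -1.4729, θ*₍37₎ = -0.4175.
Basic interval reflects these around m̂:
  lower = 2 × -1.0932 − -0.4175 = -1.7689
  upper = 2 × -1.0932 − -1.4729 = -0.7135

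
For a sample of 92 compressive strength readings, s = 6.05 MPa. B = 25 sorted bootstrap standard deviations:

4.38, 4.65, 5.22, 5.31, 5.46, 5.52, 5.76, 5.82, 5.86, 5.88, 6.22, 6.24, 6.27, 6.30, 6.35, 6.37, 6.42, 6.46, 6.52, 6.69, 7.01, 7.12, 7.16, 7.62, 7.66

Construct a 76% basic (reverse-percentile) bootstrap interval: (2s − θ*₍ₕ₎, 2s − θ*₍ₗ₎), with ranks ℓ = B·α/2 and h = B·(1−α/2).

(4.98, 6.88)

Percentile endpoints at ranks 3 and 22: θ*₍3₎ = 5.22, θ*₍22₎ = 7.12.
Basic interval reflects these around s:
  lower = 2 × 6.05 − 7.12 = 4.98
  upper = 2 × 6.05 − 5.22 = 6.88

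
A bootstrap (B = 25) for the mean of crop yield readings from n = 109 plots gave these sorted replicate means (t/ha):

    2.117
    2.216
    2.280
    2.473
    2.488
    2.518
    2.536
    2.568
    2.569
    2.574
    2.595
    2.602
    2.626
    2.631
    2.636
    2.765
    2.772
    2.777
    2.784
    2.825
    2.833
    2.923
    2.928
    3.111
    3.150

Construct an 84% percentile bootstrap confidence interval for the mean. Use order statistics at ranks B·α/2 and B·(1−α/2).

(2.216, 2.928)

α = 0.16; lower rank = 25 × 0.080 = 2; upper rank = 25 × 0.920 = 23.
The 2nd smallest replicate is 2.216; the 23rd is 2.928.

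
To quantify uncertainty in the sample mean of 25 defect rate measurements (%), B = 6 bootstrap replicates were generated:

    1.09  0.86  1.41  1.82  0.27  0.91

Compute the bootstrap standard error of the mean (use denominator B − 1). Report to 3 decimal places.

SE* = 0.527

Bootstrap SE is the standard deviation of the 6 replicate means.
Mean of replicates: (1.09 + 0.86 + 1.41 + 1.82 + 0.27 + 0.91) / 6 = 6.3600 / 6 = 1.0600
Sum of squared deviations: (+0.0300)² + (−0.2000)² + (+0.3500)² + (+0.7600)² + (−0.7900)² + (−0.1500)² = 1.3876
Variance = 1.3876 / 5 = 0.2775
SE* = √0.2775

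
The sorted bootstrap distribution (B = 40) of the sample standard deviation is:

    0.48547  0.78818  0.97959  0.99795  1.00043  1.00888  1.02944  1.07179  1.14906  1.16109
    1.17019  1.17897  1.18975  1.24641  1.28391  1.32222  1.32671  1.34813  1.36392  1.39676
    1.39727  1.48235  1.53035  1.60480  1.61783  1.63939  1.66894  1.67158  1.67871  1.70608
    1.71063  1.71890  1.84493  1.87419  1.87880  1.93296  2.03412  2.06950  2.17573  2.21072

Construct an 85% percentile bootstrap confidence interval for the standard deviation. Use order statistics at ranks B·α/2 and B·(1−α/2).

(0.97959, 2.03412)

α = 0.15; lower rank = 40 × 0.075 = 3; upper rank = 40 × 0.925 = 37.
The 3rd smallest replicate is 0.97959; the 37th is 2.03412.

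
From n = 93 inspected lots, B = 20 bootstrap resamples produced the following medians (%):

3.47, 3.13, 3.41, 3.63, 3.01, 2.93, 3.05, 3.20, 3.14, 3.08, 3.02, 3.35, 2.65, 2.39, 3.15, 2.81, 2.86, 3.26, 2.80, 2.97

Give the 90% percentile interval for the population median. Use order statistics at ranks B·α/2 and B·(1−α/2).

Sorted replicates: 2.39, 2.65, 2.80, 2.81, 2.86, 2.93, 2.97, 3.01, 3.02, 3.05, 3.08, 3.13, 3.14, 3.15, 3.20, 3.26, 3.35, 3.41, 3.47, 3.63
α = 0.10; lower rank = 20 × 0.050 = 1; upper rank = 20 × 0.950 = 19.
The 1st smallest replicate is 2.39; the 19th is 3.47.

(2.39, 3.47)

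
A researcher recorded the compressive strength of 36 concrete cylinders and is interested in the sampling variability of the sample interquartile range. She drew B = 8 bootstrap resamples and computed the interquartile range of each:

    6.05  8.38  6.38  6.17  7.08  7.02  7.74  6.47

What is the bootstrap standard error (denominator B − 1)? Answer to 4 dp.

Bootstrap SE is the standard deviation of the 8 replicate interquartile ranges.
Mean of replicates: (6.05 + 8.38 + 6.38 + 6.17 + 7.08 + 7.02 + 7.74 + 6.47) / 8 = 55.29000 / 8 = 6.91125
Sum of squared deviations: (−0.86125)² + (+1.46875)² + (−0.53125)² + (−0.74125)² + (+0.16875)² + (+0.10875)² + (+0.82875)² + (−0.44125)² = 4.65249
Variance = 4.65249 / 7 = 0.66464
SE* = √0.66464

SE* = 0.8153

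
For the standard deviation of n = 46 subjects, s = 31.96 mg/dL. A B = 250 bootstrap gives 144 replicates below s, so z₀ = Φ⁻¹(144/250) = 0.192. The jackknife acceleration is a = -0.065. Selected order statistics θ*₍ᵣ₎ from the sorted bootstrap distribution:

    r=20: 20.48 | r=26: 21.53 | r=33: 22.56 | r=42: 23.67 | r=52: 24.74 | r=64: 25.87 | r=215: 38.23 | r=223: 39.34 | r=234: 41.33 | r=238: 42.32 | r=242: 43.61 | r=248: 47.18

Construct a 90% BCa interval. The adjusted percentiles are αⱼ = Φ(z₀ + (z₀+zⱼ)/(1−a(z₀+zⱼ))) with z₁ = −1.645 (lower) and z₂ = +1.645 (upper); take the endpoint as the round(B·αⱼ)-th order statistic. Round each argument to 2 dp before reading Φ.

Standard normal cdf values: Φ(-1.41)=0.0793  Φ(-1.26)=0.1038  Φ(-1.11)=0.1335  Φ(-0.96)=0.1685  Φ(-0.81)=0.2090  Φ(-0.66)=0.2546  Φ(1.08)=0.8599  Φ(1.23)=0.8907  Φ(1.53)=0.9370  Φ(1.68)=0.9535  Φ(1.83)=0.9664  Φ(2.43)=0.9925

(20.48, 43.61)

Lower: z₀ + z₁ = 0.192 + (-1.645) = -1.453; 1 − a(z₀+z₁) = 1 − (-0.065)(-1.453) = 0.9056; argument = 0.192 + (-1.453)/0.9056 = -1.4125 → -1.41.
α₁ = Φ(-1.41) = 0.0793; rank = round(250 × 0.0793) = 20; θ*₍20₎ = 20.48.
Upper: z₀ + z₂ = 1.837; 1 − a(z₀+z₂) = 1.1194; argument = 1.8331 → 1.83; α₂ = 0.9664; rank = 242; θ*₍242₎ = 43.61.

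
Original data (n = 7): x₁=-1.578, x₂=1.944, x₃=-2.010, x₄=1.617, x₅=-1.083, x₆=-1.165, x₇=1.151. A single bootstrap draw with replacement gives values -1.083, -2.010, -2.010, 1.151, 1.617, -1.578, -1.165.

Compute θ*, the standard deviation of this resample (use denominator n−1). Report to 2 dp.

Mean = -0.7254; sum of squared deviations = 13.3562
s² = 13.3562 / 6 = 2.2260
s = √2.2260 = 1.49

θ* = 1.49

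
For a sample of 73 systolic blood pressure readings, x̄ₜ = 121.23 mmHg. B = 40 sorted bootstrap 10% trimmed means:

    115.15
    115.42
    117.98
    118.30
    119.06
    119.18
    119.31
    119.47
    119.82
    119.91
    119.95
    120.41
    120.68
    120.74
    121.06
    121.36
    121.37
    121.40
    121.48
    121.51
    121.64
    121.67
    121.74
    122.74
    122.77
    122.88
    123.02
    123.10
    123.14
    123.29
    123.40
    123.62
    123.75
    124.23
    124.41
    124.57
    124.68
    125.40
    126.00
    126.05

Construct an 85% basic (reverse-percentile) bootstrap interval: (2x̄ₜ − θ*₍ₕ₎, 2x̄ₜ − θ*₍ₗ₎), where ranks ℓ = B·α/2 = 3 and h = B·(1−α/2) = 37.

Percentile endpoints at ranks 3 and 37: θ*₍3₎ = 117.98, θ*₍37₎ = 124.68.
Basic interval reflects these around x̄ₜ:
  lower = 2 × 121.23 − 124.68 = 117.78
  upper = 2 × 121.23 − 117.98 = 124.48

(117.78, 124.48)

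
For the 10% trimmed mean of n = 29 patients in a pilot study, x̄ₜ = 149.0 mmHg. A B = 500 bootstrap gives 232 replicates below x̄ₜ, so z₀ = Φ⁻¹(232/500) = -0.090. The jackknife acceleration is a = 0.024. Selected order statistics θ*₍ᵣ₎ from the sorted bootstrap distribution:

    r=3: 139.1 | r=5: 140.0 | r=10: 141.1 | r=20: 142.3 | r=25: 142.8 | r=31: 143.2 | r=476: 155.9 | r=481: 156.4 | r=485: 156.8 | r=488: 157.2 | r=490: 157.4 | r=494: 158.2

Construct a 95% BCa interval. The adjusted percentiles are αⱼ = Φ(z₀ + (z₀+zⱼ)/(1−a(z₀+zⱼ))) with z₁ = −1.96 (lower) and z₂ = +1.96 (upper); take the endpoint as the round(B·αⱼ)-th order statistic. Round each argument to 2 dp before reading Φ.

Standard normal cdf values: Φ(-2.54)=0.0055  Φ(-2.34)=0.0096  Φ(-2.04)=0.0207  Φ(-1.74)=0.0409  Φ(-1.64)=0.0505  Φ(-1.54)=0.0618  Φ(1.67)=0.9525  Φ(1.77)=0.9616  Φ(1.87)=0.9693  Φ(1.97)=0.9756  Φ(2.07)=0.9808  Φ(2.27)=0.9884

(141.1, 156.8)

Lower: z₀ + z₁ = -0.090 + (-1.960) = -2.050; 1 − a(z₀+z₁) = 1 − (0.024)(-2.050) = 1.0492; argument = -0.090 + (-2.050)/1.0492 = -2.0439 → -2.04.
α₁ = Φ(-2.04) = 0.0207; rank = round(500 × 0.0207) = 10; θ*₍10₎ = 141.1.
Upper: z₀ + z₂ = 1.870; 1 − a(z₀+z₂) = 0.9551; argument = 1.8679 → 1.87; α₂ = 0.9693; rank = 485; θ*₍485₎ = 156.8.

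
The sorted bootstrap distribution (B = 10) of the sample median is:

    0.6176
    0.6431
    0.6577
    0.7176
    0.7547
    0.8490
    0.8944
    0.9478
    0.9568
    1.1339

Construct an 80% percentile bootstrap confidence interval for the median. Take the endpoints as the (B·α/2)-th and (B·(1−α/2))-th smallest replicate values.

α = 0.20; lower rank = 10 × 0.100 = 1; upper rank = 10 × 0.900 = 9.
The 1st smallest replicate is 0.6176; the 9th is 0.9568.

(0.6176, 0.9568)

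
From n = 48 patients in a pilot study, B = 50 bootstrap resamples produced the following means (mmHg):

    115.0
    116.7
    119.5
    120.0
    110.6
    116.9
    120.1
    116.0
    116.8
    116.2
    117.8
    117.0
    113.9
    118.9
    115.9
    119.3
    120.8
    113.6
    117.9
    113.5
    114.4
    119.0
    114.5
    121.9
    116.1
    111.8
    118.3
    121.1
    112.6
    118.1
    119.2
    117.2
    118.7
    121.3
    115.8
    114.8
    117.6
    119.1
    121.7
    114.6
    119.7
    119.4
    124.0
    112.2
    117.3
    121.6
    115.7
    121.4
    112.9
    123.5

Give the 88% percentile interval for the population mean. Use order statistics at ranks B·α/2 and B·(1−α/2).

Sorted replicates: 110.6, 111.8, 112.2, 112.6, 112.9, 113.5, 113.6, 113.9, 114.4, 114.5, 114.6, 114.8, 115.0, 115.7, 115.8, 115.9, 116.0, 116.1, 116.2, 116.7, 116.8, 116.9, 117.0, 117.2, 117.3, 117.6, 117.8, 117.9, 118.1, 118.3, 118.7, 118.9, 119.0, 119.1, 119.2, 119.3, 119.4, 119.5, 119.7, 120.0, 120.1, 120.8, 121.1, 121.3, 121.4, 121.6, 121.7, 121.9, 123.5, 124.0
α = 0.12; lower rank = 50 × 0.060 = 3; upper rank = 50 × 0.940 = 47.
The 3rd smallest replicate is 112.2; the 47th is 121.7.

(112.2, 121.7)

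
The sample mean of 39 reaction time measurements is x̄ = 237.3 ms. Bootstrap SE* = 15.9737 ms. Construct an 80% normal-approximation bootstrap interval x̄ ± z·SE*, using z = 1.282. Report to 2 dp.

Margin = 1.282 × 15.9737 = 20.478
Interval: 237.3 ± 20.478

(216.82, 257.78)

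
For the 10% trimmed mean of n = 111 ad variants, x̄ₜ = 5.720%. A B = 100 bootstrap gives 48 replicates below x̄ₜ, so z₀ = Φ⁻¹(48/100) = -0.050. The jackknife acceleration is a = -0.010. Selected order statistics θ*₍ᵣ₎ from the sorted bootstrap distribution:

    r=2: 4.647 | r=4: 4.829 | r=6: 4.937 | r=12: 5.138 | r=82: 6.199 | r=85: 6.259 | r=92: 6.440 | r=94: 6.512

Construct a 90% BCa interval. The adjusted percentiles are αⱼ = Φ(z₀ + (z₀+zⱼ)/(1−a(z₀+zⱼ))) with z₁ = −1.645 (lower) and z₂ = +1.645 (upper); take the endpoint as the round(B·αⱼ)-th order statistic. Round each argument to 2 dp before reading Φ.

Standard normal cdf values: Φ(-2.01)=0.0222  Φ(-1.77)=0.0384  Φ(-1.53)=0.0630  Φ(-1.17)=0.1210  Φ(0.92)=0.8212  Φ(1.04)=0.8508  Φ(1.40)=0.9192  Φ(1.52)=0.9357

Lower: z₀ + z₁ = -0.050 + (-1.645) = -1.695; 1 − a(z₀+z₁) = 1 − (-0.010)(-1.695) = 0.9830; argument = -0.050 + (-1.695)/0.9830 = -1.7742 → -1.77.
α₁ = Φ(-1.77) = 0.0384; rank = round(100 × 0.0384) = 4; θ*₍4₎ = 4.829.
Upper: z₀ + z₂ = 1.595; 1 − a(z₀+z₂) = 1.0159; argument = 1.5200 → 1.52; α₂ = 0.9357; rank = 94; θ*₍94₎ = 6.512.

(4.829, 6.512)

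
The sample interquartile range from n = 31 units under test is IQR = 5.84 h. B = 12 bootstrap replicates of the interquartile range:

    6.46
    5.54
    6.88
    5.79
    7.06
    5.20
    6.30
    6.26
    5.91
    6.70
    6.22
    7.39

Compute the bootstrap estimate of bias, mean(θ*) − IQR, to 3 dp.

mean(θ*) = (6.46 + 5.54 + 6.88 + 5.79 + 7.06 + 5.20 + 6.30 + 6.26 + 5.91 + 6.70 + 6.22 + 7.39) / 12 = 6.3092
bias = 6.3092 − 5.84

bias = +0.469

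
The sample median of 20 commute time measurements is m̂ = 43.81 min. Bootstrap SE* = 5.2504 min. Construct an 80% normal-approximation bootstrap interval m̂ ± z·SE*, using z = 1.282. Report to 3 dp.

(37.079, 50.541)

Margin = 1.282 × 5.2504 = 6.7310
Interval: 43.81 ± 6.7310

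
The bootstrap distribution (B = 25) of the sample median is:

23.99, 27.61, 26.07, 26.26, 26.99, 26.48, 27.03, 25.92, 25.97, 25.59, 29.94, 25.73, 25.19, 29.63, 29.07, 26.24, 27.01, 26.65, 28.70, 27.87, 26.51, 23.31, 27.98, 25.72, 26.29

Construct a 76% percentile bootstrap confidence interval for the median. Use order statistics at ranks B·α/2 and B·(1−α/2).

(25.19, 28.70)

Sorted replicates: 23.31, 23.99, 25.19, 25.59, 25.72, 25.73, 25.92, 25.97, 26.07, 26.24, 26.26, 26.29, 26.48, 26.51, 26.65, 26.99, 27.01, 27.03, 27.61, 27.87, 27.98, 28.70, 29.07, 29.63, 29.94
α = 0.24; lower rank = 25 × 0.120 = 3; upper rank = 25 × 0.880 = 22.
The 3rd smallest replicate is 25.19; the 22nd is 28.70.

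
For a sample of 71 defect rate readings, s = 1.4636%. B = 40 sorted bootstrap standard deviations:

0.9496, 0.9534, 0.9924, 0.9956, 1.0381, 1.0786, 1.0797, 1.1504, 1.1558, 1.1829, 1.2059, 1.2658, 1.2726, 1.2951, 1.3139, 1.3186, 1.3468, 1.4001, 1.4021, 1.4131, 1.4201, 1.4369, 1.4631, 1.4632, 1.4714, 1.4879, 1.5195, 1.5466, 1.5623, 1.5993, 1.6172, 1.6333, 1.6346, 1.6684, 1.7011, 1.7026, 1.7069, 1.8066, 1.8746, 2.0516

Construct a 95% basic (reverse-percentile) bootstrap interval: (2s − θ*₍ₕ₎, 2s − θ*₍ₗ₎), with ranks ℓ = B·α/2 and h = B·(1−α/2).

(1.0526, 1.9776)

Percentile endpoints at ranks 1 and 39: θ*₍1₎ = 0.9496, θ*₍39₎ = 1.8746.
Basic interval reflects these around s:
  lower = 2 × 1.4636 − 1.8746 = 1.0526
  upper = 2 × 1.4636 − 0.9496 = 1.9776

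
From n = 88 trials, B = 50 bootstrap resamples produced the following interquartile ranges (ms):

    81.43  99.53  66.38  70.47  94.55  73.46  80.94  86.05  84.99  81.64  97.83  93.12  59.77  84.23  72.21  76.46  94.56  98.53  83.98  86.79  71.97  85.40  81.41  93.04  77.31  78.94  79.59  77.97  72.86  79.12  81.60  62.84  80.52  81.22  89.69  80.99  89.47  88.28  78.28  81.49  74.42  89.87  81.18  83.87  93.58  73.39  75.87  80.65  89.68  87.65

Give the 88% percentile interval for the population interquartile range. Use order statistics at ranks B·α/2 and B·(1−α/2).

Sorted replicates: 59.77, 62.84, 66.38, 70.47, 71.97, 72.21, 72.86, 73.39, 73.46, 74.42, 75.87, 76.46, 77.31, 77.97, 78.28, 78.94, 79.12, 79.59, 80.52, 80.65, 80.94, 80.99, 81.18, 81.22, 81.41, 81.43, 81.49, 81.60, 81.64, 83.87, 83.98, 84.23, 84.99, 85.40, 86.05, 86.79, 87.65, 88.28, 89.47, 89.68, 89.69, 89.87, 93.04, 93.12, 93.58, 94.55, 94.56, 97.83, 98.53, 99.53
α = 0.12; lower rank = 50 × 0.060 = 3; upper rank = 50 × 0.940 = 47.
The 3rd smallest replicate is 66.38; the 47th is 94.56.

(66.38, 94.56)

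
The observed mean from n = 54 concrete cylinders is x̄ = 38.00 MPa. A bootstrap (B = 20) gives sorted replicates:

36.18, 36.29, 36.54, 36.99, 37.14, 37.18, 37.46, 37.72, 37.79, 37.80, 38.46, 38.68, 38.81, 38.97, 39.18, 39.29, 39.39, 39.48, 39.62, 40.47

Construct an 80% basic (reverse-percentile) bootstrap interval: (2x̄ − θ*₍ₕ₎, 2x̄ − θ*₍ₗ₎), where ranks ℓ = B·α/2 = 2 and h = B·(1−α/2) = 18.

(36.52, 39.71)

Percentile endpoints at ranks 2 and 18: θ*₍2₎ = 36.29, θ*₍18₎ = 39.48.
Basic interval reflects these around x̄:
  lower = 2 × 38.00 − 39.48 = 36.52
  upper = 2 × 38.00 − 36.29 = 39.71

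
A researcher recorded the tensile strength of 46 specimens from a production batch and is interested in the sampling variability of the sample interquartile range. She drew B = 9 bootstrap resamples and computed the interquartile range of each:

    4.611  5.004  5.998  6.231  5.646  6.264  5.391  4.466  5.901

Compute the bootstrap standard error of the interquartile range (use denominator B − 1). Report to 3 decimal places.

Bootstrap SE is the standard deviation of the 9 replicate interquartile ranges.
Mean of replicates: (4.611 + 5.004 + 5.998 + 6.231 + 5.646 + 6.264 + 5.391 + 4.466 + 5.901) / 9 = 49.5120 / 9 = 5.5013
Sum of squared deviations: (−0.8903)² + (−0.4973)² + (+0.4967)² + (+0.7297)² + (+0.1447)² + (+0.7627)² + (−0.1103)² + (−1.0353)² + (+0.3997)² = 3.6655
Variance = 3.6655 / 8 = 0.4582
SE* = √0.4582

SE* = 0.677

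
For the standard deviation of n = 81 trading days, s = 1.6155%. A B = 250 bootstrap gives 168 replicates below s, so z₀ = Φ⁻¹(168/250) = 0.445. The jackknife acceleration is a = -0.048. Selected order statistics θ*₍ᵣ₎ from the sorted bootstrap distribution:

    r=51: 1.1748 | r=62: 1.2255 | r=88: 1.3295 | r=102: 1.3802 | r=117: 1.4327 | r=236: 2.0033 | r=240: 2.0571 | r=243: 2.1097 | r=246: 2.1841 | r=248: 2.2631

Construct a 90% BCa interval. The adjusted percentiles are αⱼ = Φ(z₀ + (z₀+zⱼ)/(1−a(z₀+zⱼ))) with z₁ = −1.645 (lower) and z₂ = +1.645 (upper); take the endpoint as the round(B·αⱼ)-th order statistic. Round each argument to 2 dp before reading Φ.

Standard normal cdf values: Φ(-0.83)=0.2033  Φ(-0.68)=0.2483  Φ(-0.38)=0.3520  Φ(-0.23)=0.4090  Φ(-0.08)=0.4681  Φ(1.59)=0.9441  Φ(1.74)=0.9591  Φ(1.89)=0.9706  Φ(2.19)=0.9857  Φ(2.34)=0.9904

(1.1748, 2.2631)

Lower: z₀ + z₁ = 0.445 + (-1.645) = -1.200; 1 − a(z₀+z₁) = 1 − (-0.048)(-1.200) = 0.9424; argument = 0.445 + (-1.200)/0.9424 = -0.8283 → -0.83.
α₁ = Φ(-0.83) = 0.2033; rank = round(250 × 0.2033) = 51; θ*₍51₎ = 1.1748.
Upper: z₀ + z₂ = 2.090; 1 − a(z₀+z₂) = 1.1003; argument = 2.3444 → 2.34; α₂ = 0.9904; rank = 248; θ*₍248₎ = 2.2631.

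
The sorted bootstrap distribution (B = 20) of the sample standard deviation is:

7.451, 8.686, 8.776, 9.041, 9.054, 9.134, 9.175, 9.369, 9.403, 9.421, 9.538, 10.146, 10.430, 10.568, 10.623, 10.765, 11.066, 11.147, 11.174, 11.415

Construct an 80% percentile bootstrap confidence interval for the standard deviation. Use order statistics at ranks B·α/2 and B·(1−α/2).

α = 0.20; lower rank = 20 × 0.100 = 2; upper rank = 20 × 0.900 = 18.
The 2nd smallest replicate is 8.686; the 18th is 11.147.

(8.686, 11.147)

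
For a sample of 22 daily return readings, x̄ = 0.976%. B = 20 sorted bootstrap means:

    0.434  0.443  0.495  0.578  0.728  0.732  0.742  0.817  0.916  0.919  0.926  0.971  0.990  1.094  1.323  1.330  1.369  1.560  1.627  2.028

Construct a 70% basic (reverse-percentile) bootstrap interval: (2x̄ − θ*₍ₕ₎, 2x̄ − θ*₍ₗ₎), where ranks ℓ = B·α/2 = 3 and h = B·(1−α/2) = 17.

(0.583, 1.457)

Percentile endpoints at ranks 3 and 17: θ*₍3₎ = 0.495, θ*₍17₎ = 1.369.
Basic interval reflects these around x̄:
  lower = 2 × 0.976 − 1.369 = 0.583
  upper = 2 × 0.976 − 0.495 = 1.457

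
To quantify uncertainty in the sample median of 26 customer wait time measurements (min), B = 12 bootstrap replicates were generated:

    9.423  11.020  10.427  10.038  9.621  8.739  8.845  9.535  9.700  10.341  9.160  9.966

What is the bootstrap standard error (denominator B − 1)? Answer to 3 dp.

SE* = 0.668

Bootstrap SE is the standard deviation of the 12 replicate medians.
Mean of replicates: (9.423 + 11.020 + 10.427 + 10.038 + 9.621 + 8.739 + 8.845 + 9.535 + 9.700 + 10.341 + 9.160 + 9.966) / 12 = 116.8150 / 12 = 9.7346
Sum of squared deviations: (−0.3116)² + (+1.2854)² + (+0.6924)² + (+0.3034)² + (−0.1136)² + (−0.9956)² + (−0.8896)² + (−0.1996)² + (−0.0346)² + (+0.6064)² + (−0.5746)² + (+0.2314)² = 4.9088
Variance = 4.9088 / 11 = 0.4463
SE* = √0.4463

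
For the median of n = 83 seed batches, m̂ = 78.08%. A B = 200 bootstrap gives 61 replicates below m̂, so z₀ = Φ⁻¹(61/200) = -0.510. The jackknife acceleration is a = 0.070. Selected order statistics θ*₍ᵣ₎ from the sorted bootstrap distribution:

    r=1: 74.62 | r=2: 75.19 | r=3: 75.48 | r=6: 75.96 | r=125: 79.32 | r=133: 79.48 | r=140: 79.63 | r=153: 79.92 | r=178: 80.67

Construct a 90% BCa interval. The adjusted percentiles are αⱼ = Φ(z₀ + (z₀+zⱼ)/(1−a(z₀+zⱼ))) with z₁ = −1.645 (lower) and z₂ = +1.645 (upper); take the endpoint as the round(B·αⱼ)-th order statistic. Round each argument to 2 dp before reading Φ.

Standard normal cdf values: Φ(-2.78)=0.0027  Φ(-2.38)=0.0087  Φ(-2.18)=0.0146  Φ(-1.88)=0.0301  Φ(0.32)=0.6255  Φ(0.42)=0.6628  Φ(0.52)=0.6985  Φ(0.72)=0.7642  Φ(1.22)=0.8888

(75.19, 79.92)

Lower: z₀ + z₁ = -0.510 + (-1.645) = -2.155; 1 − a(z₀+z₁) = 1 − (0.070)(-2.155) = 1.1509; argument = -0.510 + (-2.155)/1.1509 = -2.3825 → -2.38.
α₁ = Φ(-2.38) = 0.0087; rank = round(200 × 0.0087) = 2; θ*₍2₎ = 75.19.
Upper: z₀ + z₂ = 1.135; 1 − a(z₀+z₂) = 0.9205; argument = 0.7230 → 0.72; α₂ = 0.7642; rank = 153; θ*₍153₎ = 79.92.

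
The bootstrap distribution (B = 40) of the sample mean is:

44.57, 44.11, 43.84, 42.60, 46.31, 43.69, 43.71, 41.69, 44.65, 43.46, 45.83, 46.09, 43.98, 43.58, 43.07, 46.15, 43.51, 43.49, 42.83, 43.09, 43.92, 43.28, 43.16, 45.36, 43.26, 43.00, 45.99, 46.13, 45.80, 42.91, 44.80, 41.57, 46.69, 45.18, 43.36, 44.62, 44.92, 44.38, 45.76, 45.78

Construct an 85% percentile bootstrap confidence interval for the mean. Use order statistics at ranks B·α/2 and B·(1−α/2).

(42.60, 46.13)

Sorted replicates: 41.57, 41.69, 42.60, 42.83, 42.91, 43.00, 43.07, 43.09, 43.16, 43.26, 43.28, 43.36, 43.46, 43.49, 43.51, 43.58, 43.69, 43.71, 43.84, 43.92, 43.98, 44.11, 44.38, 44.57, 44.62, 44.65, 44.80, 44.92, 45.18, 45.36, 45.76, 45.78, 45.80, 45.83, 45.99, 46.09, 46.13, 46.15, 46.31, 46.69
α = 0.15; lower rank = 40 × 0.075 = 3; upper rank = 40 × 0.925 = 37.
The 3rd smallest replicate is 42.60; the 37th is 46.13.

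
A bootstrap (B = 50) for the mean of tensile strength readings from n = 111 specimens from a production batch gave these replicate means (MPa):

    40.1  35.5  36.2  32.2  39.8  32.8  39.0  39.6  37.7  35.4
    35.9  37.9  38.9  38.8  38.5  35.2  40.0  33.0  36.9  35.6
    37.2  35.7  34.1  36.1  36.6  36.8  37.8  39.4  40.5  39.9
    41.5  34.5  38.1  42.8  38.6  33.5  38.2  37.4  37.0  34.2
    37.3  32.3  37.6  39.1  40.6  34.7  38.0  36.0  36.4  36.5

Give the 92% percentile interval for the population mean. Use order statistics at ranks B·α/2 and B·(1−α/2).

(32.3, 40.6)

Sorted replicates: 32.2, 32.3, 32.8, 33.0, 33.5, 34.1, 34.2, 34.5, 34.7, 35.2, 35.4, 35.5, 35.6, 35.7, 35.9, 36.0, 36.1, 36.2, 36.4, 36.5, 36.6, 36.8, 36.9, 37.0, 37.2, 37.3, 37.4, 37.6, 37.7, 37.8, 37.9, 38.0, 38.1, 38.2, 38.5, 38.6, 38.8, 38.9, 39.0, 39.1, 39.4, 39.6, 39.8, 39.9, 40.0, 40.1, 40.5, 40.6, 41.5, 42.8
α = 0.08; lower rank = 50 × 0.040 = 2; upper rank = 50 × 0.960 = 48.
The 2nd smallest replicate is 32.3; the 48th is 40.6.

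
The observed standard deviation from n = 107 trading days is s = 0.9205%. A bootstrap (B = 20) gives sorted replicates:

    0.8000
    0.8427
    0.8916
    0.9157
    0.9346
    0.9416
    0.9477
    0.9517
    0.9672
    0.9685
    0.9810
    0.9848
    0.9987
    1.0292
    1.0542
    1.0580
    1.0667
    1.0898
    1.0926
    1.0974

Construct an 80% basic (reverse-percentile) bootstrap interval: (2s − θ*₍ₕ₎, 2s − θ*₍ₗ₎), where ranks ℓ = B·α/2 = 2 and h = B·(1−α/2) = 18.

Percentile endpoints at ranks 2 and 18: θ*₍2₎ = 0.8427, θ*₍18₎ = 1.0898.
Basic interval reflects these around s:
  lower = 2 × 0.9205 − 1.0898 = 0.7512
  upper = 2 × 0.9205 − 0.8427 = 0.9983

(0.7512, 0.9983)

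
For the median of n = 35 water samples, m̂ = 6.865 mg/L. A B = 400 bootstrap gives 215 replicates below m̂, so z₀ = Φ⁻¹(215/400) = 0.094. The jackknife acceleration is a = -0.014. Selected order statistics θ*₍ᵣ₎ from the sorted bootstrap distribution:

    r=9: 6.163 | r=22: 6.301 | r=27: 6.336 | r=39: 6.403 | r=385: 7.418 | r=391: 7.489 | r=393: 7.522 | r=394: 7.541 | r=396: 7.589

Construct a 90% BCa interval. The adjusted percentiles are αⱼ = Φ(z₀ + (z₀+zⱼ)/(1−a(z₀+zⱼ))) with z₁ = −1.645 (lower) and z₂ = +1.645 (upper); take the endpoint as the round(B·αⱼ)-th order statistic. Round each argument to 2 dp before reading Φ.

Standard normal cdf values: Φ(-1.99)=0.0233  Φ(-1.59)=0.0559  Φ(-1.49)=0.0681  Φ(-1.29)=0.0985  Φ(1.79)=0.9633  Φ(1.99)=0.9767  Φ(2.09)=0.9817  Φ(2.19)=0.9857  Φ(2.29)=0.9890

Lower: z₀ + z₁ = 0.094 + (-1.645) = -1.551; 1 − a(z₀+z₁) = 1 − (-0.014)(-1.551) = 0.9783; argument = 0.094 + (-1.551)/0.9783 = -1.4914 → -1.49.
α₁ = Φ(-1.49) = 0.0681; rank = round(400 × 0.0681) = 27; θ*₍27₎ = 6.336.
Upper: z₀ + z₂ = 1.739; 1 − a(z₀+z₂) = 1.0243; argument = 1.7917 → 1.79; α₂ = 0.9633; rank = 385; θ*₍385₎ = 7.418.

(6.336, 7.418)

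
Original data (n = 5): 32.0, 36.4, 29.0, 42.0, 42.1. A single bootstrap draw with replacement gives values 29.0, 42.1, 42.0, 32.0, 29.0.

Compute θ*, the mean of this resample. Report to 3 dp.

θ* = 34.820

Mean = (29.0 + 42.1 + 42.0 + 32.0 + 29.0) / 5 = 174.10 / 5 = 34.820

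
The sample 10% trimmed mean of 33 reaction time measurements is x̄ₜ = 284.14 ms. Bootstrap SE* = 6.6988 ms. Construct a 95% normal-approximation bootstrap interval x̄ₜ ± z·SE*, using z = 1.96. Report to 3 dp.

(271.010, 297.270)

Margin = 1.96 × 6.6988 = 13.1296
Interval: 284.14 ± 13.1296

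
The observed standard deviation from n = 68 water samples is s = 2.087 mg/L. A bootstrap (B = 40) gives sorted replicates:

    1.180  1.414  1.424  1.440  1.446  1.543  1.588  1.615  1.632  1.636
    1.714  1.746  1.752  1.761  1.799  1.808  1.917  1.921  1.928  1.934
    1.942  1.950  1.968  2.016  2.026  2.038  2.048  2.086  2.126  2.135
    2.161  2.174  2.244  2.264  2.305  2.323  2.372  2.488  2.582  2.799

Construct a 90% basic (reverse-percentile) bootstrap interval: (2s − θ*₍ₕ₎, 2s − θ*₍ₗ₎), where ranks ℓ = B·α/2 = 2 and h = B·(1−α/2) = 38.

(1.686, 2.760)

Percentile endpoints at ranks 2 and 38: θ*₍2₎ = 1.414, θ*₍38₎ = 2.488.
Basic interval reflects these around s:
  lower = 2 × 2.087 − 2.488 = 1.686
  upper = 2 × 2.087 − 1.414 = 2.760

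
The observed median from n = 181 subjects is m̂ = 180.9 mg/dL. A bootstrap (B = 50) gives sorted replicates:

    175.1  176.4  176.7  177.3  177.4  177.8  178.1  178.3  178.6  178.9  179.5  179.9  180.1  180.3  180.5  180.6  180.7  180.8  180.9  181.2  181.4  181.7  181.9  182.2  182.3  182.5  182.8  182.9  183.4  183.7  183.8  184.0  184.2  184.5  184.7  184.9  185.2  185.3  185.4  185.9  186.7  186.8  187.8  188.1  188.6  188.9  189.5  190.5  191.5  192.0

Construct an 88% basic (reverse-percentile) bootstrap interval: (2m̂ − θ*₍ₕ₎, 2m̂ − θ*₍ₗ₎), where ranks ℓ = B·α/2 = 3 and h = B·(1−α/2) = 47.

(172.3, 185.1)

Percentile endpoints at ranks 3 and 47: θ*₍3₎ = 176.7, θ*₍47₎ = 189.5.
Basic interval reflects these around m̂:
  lower = 2 × 180.9 − 189.5 = 172.3
  upper = 2 × 180.9 − 176.7 = 185.1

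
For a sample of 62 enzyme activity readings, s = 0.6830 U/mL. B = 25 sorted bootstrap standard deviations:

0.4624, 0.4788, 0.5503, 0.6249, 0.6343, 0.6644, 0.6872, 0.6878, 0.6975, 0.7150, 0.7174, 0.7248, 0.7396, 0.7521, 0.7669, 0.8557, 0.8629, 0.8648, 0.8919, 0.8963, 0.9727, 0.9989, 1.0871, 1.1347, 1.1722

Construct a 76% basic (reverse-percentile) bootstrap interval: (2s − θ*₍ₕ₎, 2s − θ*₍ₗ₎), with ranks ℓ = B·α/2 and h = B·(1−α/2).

(0.3671, 0.8157)

Percentile endpoints at ranks 3 and 22: θ*₍3₎ = 0.5503, θ*₍22₎ = 0.9989.
Basic interval reflects these around s:
  lower = 2 × 0.6830 − 0.9989 = 0.3671
  upper = 2 × 0.6830 − 0.5503 = 0.8157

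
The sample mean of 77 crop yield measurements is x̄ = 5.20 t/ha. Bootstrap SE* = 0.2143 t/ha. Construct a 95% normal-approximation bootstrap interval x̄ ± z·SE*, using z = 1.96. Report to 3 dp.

Margin = 1.96 × 0.2143 = 0.4200
Interval: 5.20 ± 0.4200

(4.780, 5.620)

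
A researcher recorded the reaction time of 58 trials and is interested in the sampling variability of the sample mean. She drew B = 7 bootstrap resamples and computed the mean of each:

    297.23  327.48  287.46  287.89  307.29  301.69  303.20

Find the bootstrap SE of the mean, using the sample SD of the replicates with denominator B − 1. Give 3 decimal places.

SE* = 13.611

Bootstrap SE is the standard deviation of the 7 replicate means.
Mean of replicates: (297.23 + 327.48 + 287.46 + 287.89 + 307.29 + 301.69 + 303.20) / 7 = 2112.2400 / 7 = 301.7486
Sum of squared deviations: (−4.5186)² + (+25.7314)² + (−14.2886)² + (−13.8586)² + (+5.5414)² + (−0.0586)² + (+1.4514)² = 1111.5647
Variance = 1111.5647 / 6 = 185.2608
SE* = √185.2608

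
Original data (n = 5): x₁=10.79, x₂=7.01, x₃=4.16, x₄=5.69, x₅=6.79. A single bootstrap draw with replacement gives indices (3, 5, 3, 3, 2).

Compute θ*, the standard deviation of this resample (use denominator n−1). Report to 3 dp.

Resample values: 4.16, 6.79, 4.16, 4.16, 7.01.
Mean = 5.2560; sum of squared deviations = 9.0333
s² = 9.0333 / 4 = 2.2583
s = √2.2583 = 1.503

θ* = 1.503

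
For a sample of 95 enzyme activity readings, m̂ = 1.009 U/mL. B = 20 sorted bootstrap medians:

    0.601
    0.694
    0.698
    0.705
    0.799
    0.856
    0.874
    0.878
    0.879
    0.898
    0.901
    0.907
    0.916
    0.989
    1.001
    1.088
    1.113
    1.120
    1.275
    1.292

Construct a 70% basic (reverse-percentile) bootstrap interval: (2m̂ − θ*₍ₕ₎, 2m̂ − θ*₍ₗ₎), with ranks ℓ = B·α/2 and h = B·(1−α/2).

(0.905, 1.320)

Percentile endpoints at ranks 3 and 17: θ*₍3₎ = 0.698, θ*₍17₎ = 1.113.
Basic interval reflects these around m̂:
  lower = 2 × 1.009 − 1.113 = 0.905
  upper = 2 × 1.009 − 0.698 = 1.320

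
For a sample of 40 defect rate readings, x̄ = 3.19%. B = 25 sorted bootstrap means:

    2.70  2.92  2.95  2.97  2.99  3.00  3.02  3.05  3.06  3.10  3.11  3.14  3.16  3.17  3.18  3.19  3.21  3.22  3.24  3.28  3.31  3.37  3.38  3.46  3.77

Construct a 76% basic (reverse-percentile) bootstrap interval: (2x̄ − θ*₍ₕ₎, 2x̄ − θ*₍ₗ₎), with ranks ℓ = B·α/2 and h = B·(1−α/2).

Percentile endpoints at ranks 3 and 22: θ*₍3₎ = 2.95, θ*₍22₎ = 3.37.
Basic interval reflects these around x̄:
  lower = 2 × 3.19 − 3.37 = 3.01
  upper = 2 × 3.19 − 2.95 = 3.43

(3.01, 3.43)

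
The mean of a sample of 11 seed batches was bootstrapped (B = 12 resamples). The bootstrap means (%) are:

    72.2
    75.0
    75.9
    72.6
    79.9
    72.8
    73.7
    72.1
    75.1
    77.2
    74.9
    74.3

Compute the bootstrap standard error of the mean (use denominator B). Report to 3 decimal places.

Bootstrap SE is the standard deviation of the 12 replicate means.
Mean of replicates: (72.2 + 75.0 + 75.9 + 72.6 + 79.9 + 72.8 + 73.7 + 72.1 + 75.1 + 77.2 + 74.9 + 74.3) / 12 = 895.7000 / 12 = 74.6417
Sum of squared deviations: (−2.4417)² + (+0.3583)² + (+1.2583)² + (−2.0417)² + (+5.2583)² + (−1.8417)² + (−0.9417)² + (−2.5417)² + (+0.4583)² + (+2.5583)² + (+0.2583)² + (−0.3417)² = 57.1692
Variance = 57.1692 / 12 = 4.7641
SE* = √4.7641

SE* = 2.183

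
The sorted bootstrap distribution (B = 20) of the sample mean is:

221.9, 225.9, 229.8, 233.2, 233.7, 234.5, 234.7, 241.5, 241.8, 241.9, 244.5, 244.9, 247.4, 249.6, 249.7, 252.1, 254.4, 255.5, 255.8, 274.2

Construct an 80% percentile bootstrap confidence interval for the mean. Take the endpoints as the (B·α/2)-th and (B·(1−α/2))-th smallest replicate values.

(225.9, 255.5)

α = 0.20; lower rank = 20 × 0.100 = 2; upper rank = 20 × 0.900 = 18.
The 2nd smallest replicate is 225.9; the 18th is 255.5.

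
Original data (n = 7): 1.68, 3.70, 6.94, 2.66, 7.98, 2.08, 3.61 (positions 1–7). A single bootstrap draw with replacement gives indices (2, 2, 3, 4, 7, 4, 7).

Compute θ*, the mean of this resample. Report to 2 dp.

Resample values: 3.70, 3.70, 6.94, 2.66, 3.61, 2.66, 3.61.
Mean = (3.70 + 3.70 + 6.94 + 2.66 + 3.61 + 2.66 + 3.61) / 7 = 26.880 / 7 = 3.84

θ* = 3.84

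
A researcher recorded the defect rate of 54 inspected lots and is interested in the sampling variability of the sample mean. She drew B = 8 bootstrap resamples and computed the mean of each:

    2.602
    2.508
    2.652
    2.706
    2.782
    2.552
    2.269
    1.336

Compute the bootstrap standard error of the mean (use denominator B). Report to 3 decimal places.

Bootstrap SE is the standard deviation of the 8 replicate means.
Mean of replicates: (2.602 + 2.508 + 2.652 + 2.706 + 2.782 + 2.552 + 2.269 + 1.336) / 8 = 19.4070 / 8 = 2.4259
Sum of squared deviations: (+0.1761)² + (+0.0821)² + (+0.2261)² + (+0.2801)² + (+0.3561)² + (+0.1261)² + (−0.1569)² + (−1.0899)² = 1.5225
Variance = 1.5225 / 8 = 0.1903
SE* = √0.1903

SE* = 0.436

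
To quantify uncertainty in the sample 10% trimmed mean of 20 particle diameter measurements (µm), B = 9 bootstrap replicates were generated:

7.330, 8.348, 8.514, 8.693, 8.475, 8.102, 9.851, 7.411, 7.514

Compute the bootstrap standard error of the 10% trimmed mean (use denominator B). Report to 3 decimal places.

SE* = 0.746

Bootstrap SE is the standard deviation of the 9 replicate 10% trimmed means.
Mean of replicates: (7.330 + 8.348 + 8.514 + 8.693 + 8.475 + 8.102 + 9.851 + 7.411 + 7.514) / 9 = 74.2380 / 9 = 8.2487
Sum of squared deviations: (−0.9187)² + (+0.0993)² + (+0.2653)² + (+0.4443)² + (+0.2263)² + (−0.1467)² + (+1.6023)² + (−0.8377)² + (−0.7347)² = 5.0033
Variance = 5.0033 / 9 = 0.5559
SE* = √0.5559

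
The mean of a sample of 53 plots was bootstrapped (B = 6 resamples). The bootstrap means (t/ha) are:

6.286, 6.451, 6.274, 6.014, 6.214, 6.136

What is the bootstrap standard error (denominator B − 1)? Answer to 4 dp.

Bootstrap SE is the standard deviation of the 6 replicate means.
Mean of replicates: (6.286 + 6.451 + 6.274 + 6.014 + 6.214 + 6.136) / 6 = 37.37500 / 6 = 6.22917
Sum of squared deviations: (+0.05683)² + (+0.22183)² + (+0.04483)² + (−0.21517)² + (−0.01517)² + (−0.09317)² = 0.10966
Variance = 0.10966 / 5 = 0.02193
SE* = √0.02193

SE* = 0.1481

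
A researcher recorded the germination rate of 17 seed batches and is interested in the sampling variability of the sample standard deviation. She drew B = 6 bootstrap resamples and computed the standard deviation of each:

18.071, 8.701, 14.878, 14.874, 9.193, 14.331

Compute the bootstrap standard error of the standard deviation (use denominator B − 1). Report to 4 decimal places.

SE* = 3.6552

Bootstrap SE is the standard deviation of the 6 replicate standard deviations.
Mean of replicates: (18.071 + 8.701 + 14.878 + 14.874 + 9.193 + 14.331) / 6 = 80.04800 / 6 = 13.34133
Sum of squared deviations: (+4.72967)² + (−4.64033)² + (+1.53667)² + (+1.53267)² + (−4.14833)² + (+0.98967)² = 66.80096
Variance = 66.80096 / 5 = 13.36019
SE* = √13.36019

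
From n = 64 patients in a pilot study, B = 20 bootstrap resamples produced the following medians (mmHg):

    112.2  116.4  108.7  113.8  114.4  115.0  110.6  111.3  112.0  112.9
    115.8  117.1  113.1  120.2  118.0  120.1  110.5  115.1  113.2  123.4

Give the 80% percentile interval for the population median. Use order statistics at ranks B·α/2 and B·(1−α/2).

(110.5, 120.1)

Sorted replicates: 108.7, 110.5, 110.6, 111.3, 112.0, 112.2, 112.9, 113.1, 113.2, 113.8, 114.4, 115.0, 115.1, 115.8, 116.4, 117.1, 118.0, 120.1, 120.2, 123.4
α = 0.20; lower rank = 20 × 0.100 = 2; upper rank = 20 × 0.900 = 18.
The 2nd smallest replicate is 110.5; the 18th is 120.1.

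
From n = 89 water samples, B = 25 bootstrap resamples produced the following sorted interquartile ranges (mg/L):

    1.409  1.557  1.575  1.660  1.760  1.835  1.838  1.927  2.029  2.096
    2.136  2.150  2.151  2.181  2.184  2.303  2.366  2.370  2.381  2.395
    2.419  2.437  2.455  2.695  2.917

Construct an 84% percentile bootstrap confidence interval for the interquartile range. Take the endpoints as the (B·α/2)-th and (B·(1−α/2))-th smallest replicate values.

α = 0.16; lower rank = 25 × 0.080 = 2; upper rank = 25 × 0.920 = 23.
The 2nd smallest replicate is 1.557; the 23rd is 2.455.

(1.557, 2.455)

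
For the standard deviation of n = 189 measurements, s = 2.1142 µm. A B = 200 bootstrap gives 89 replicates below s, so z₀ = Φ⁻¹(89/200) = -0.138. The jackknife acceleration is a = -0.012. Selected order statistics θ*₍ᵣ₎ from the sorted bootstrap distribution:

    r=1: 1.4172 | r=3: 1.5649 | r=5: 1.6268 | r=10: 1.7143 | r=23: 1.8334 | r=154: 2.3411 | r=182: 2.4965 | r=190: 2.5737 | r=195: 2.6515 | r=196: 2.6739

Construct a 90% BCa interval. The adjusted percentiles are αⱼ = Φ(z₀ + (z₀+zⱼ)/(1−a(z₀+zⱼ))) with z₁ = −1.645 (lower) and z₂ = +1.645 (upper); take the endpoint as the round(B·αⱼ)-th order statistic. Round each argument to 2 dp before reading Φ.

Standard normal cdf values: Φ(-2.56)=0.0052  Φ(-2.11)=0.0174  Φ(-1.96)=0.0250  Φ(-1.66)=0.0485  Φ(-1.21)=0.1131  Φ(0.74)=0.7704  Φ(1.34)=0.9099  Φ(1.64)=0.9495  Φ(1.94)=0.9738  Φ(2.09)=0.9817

(1.6268, 2.4965)

Lower: z₀ + z₁ = -0.138 + (-1.645) = -1.783; 1 − a(z₀+z₁) = 1 − (-0.012)(-1.783) = 0.9786; argument = -0.138 + (-1.783)/0.9786 = -1.9600 → -1.96.
α₁ = Φ(-1.96) = 0.0250; rank = round(200 × 0.0250) = 5; θ*₍5₎ = 1.6268.
Upper: z₀ + z₂ = 1.507; 1 − a(z₀+z₂) = 1.0181; argument = 1.3422 → 1.34; α₂ = 0.9099; rank = 182; θ*₍182₎ = 2.4965.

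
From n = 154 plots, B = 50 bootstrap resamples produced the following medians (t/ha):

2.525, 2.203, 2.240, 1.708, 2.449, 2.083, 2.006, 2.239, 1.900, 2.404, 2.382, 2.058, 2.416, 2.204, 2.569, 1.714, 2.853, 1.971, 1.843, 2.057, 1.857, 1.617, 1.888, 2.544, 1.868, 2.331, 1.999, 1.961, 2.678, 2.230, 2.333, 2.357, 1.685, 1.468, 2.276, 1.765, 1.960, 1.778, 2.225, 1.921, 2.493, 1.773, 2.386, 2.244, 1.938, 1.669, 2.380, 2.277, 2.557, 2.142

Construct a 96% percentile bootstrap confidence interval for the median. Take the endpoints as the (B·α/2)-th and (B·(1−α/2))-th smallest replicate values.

Sorted replicates: 1.468, 1.617, 1.669, 1.685, 1.708, 1.714, 1.765, 1.773, 1.778, 1.843, 1.857, 1.868, 1.888, 1.900, 1.921, 1.938, 1.960, 1.961, 1.971, 1.999, 2.006, 2.057, 2.058, 2.083, 2.142, 2.203, 2.204, 2.225, 2.230, 2.239, 2.240, 2.244, 2.276, 2.277, 2.331, 2.333, 2.357, 2.380, 2.382, 2.386, 2.404, 2.416, 2.449, 2.493, 2.525, 2.544, 2.557, 2.569, 2.678, 2.853
α = 0.04; lower rank = 50 × 0.020 = 1; upper rank = 50 × 0.980 = 49.
The 1st smallest replicate is 1.468; the 49th is 2.678.

(1.468, 2.678)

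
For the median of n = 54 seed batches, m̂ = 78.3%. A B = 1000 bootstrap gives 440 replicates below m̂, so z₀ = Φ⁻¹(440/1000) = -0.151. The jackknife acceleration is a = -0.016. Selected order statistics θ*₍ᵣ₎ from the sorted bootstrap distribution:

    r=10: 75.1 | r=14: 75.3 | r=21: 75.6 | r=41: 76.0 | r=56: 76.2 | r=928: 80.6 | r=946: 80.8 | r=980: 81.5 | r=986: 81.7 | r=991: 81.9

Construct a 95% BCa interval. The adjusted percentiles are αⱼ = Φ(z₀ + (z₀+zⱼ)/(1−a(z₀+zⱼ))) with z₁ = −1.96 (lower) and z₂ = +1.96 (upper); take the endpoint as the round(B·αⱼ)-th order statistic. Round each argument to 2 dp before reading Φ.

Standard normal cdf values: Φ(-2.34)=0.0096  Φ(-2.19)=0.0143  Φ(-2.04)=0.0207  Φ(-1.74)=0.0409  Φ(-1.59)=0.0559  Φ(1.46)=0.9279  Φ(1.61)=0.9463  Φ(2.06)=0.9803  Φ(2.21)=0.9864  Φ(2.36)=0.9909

Lower: z₀ + z₁ = -0.151 + (-1.960) = -2.111; 1 − a(z₀+z₁) = 1 − (-0.016)(-2.111) = 0.9662; argument = -0.151 + (-2.111)/0.9662 = -2.3358 → -2.34.
α₁ = Φ(-2.34) = 0.0096; rank = round(1000 × 0.0096) = 10; θ*₍10₎ = 75.1.
Upper: z₀ + z₂ = 1.809; 1 − a(z₀+z₂) = 1.0289; argument = 1.6071 → 1.61; α₂ = 0.9463; rank = 946; θ*₍946₎ = 80.8.

(75.1, 80.8)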